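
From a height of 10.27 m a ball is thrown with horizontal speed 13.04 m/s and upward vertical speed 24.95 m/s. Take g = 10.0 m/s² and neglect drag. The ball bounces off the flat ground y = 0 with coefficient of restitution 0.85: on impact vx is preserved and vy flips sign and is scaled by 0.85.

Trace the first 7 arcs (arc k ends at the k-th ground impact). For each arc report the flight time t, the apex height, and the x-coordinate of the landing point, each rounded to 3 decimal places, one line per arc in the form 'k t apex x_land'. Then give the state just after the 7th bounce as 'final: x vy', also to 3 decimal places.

Arc 1: start y=10.270, vy=24.950 → t=5.372, apex=41.395, x_land=70.055, impact vy=-28.773
  bounce: vy ← 0.85·28.773 = 24.457
Arc 2: start y=0.000, vy=24.457 → t=4.891, apex=29.908, x_land=133.840, impact vy=-24.457
  bounce: vy ← 0.85·24.457 = 20.789
Arc 3: start y=0.000, vy=20.789 → t=4.158, apex=21.609, x_land=188.057, impact vy=-20.789
  bounce: vy ← 0.85·20.789 = 17.670
Arc 4: start y=0.000, vy=17.670 → t=3.534, apex=15.612, x_land=234.141, impact vy=-17.670
  bounce: vy ← 0.85·17.670 = 15.020
Arc 5: start y=0.000, vy=15.020 → t=3.004, apex=11.280, x_land=273.313, impact vy=-15.020
  bounce: vy ← 0.85·15.020 = 12.767
Arc 6: start y=0.000, vy=12.767 → t=2.553, apex=8.150, x_land=306.609, impact vy=-12.767
  bounce: vy ← 0.85·12.767 = 10.852
Arc 7: start y=0.000, vy=10.852 → t=2.170, apex=5.888, x_land=334.910, impact vy=-10.852
  bounce: vy ← 0.85·10.852 = 9.224

1 5.372 41.395 70.055
2 4.891 29.908 133.840
3 4.158 21.609 188.057
4 3.534 15.612 234.141
5 3.004 11.280 273.313
6 2.553 8.150 306.609
7 2.170 5.888 334.910
final: 334.910 9.224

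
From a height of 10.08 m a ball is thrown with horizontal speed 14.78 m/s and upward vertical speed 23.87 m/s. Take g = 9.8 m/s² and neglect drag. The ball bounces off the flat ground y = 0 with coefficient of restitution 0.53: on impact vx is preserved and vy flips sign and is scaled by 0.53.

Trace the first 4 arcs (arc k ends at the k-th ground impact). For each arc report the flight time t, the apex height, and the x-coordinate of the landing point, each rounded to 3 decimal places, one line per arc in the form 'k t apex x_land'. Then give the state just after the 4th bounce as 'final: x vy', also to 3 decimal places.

1 5.262 39.150 77.777
2 2.996 10.997 122.062
3 1.588 3.089 145.532
4 0.842 0.868 157.972
final: 157.972 2.186

Arc 1: start y=10.080, vy=23.870 → t=5.262, apex=39.150, x_land=77.777, impact vy=-27.701
  bounce: vy ← 0.53·27.701 = 14.682
Arc 2: start y=0.000, vy=14.682 → t=2.996, apex=10.997, x_land=122.062, impact vy=-14.682
  bounce: vy ← 0.53·14.682 = 7.781
Arc 3: start y=0.000, vy=7.781 → t=1.588, apex=3.089, x_land=145.532, impact vy=-7.781
  bounce: vy ← 0.53·7.781 = 4.124
Arc 4: start y=0.000, vy=4.124 → t=0.842, apex=0.868, x_land=157.972, impact vy=-4.124
  bounce: vy ← 0.53·4.124 = 2.186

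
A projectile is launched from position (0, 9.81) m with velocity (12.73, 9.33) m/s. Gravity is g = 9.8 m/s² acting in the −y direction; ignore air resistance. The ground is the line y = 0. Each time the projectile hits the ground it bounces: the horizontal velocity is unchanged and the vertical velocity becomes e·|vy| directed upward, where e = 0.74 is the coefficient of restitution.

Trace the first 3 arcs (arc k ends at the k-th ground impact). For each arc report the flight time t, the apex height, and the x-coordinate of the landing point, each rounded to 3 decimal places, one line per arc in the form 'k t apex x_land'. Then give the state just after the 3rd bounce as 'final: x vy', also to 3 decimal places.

Arc 1: start y=9.810, vy=9.330 → t=2.657, apex=14.251, x_land=33.829, impact vy=-16.713
  bounce: vy ← 0.74·16.713 = 12.368
Arc 2: start y=0.000, vy=12.368 → t=2.524, apex=7.804, x_land=65.960, impact vy=-12.368
  bounce: vy ← 0.74·12.368 = 9.152
Arc 3: start y=0.000, vy=9.152 → t=1.868, apex=4.273, x_land=89.737, impact vy=-9.152
  bounce: vy ← 0.74·9.152 = 6.773

1 2.657 14.251 33.829
2 2.524 7.804 65.960
3 1.868 4.273 89.737
final: 89.737 6.773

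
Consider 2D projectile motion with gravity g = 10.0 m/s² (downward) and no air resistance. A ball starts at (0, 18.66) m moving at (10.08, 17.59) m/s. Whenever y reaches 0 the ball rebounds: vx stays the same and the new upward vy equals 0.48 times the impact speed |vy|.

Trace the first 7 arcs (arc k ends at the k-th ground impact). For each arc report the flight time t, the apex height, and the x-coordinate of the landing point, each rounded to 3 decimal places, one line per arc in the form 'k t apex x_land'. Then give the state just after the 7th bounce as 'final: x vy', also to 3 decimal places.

1 4.372 34.130 44.067
2 2.508 7.864 69.349
3 1.204 1.812 81.484
4 0.578 0.417 87.309
5 0.277 0.096 90.105
6 0.133 0.022 91.448
7 0.064 0.005 92.092
final: 92.092 0.153

Arc 1: start y=18.660, vy=17.590 → t=4.372, apex=34.130, x_land=44.067, impact vy=-26.127
  bounce: vy ← 0.48·26.127 = 12.541
Arc 2: start y=0.000, vy=12.541 → t=2.508, apex=7.864, x_land=69.349, impact vy=-12.541
  bounce: vy ← 0.48·12.541 = 6.020
Arc 3: start y=0.000, vy=6.020 → t=1.204, apex=1.812, x_land=81.484, impact vy=-6.020
  bounce: vy ← 0.48·6.020 = 2.889
Arc 4: start y=0.000, vy=2.889 → t=0.578, apex=0.417, x_land=87.309, impact vy=-2.889
  bounce: vy ← 0.48·2.889 = 1.387
Arc 5: start y=0.000, vy=1.387 → t=0.277, apex=0.096, x_land=90.105, impact vy=-1.387
  bounce: vy ← 0.48·1.387 = 0.666
Arc 6: start y=0.000, vy=0.666 → t=0.133, apex=0.022, x_land=91.448, impact vy=-0.666
  bounce: vy ← 0.48·0.666 = 0.320
Arc 7: start y=0.000, vy=0.320 → t=0.064, apex=0.005, x_land=92.092, impact vy=-0.320
  bounce: vy ← 0.48·0.320 = 0.153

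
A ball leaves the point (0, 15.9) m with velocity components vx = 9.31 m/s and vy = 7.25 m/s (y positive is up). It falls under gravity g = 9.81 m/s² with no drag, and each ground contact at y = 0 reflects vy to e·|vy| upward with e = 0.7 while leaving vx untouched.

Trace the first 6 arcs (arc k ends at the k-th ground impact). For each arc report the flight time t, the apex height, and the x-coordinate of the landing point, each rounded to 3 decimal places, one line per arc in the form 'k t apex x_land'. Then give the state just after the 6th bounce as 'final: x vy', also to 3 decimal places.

1 2.685 18.579 25.000
2 2.725 9.104 50.367
3 1.907 4.461 68.124
4 1.335 2.186 80.554
5 0.935 1.071 89.254
6 0.654 0.525 95.345
final: 95.345 2.246

Arc 1: start y=15.900, vy=7.250 → t=2.685, apex=18.579, x_land=25.000, impact vy=-19.092
  bounce: vy ← 0.7·19.092 = 13.365
Arc 2: start y=0.000, vy=13.365 → t=2.725, apex=9.104, x_land=50.367, impact vy=-13.365
  bounce: vy ← 0.7·13.365 = 9.355
Arc 3: start y=0.000, vy=9.355 → t=1.907, apex=4.461, x_land=68.124, impact vy=-9.355
  bounce: vy ← 0.7·9.355 = 6.549
Arc 4: start y=0.000, vy=6.549 → t=1.335, apex=2.186, x_land=80.554, impact vy=-6.549
  bounce: vy ← 0.7·6.549 = 4.584
Arc 5: start y=0.000, vy=4.584 → t=0.935, apex=1.071, x_land=89.254, impact vy=-4.584
  bounce: vy ← 0.7·4.584 = 3.209
Arc 6: start y=0.000, vy=3.209 → t=0.654, apex=0.525, x_land=95.345, impact vy=-3.209
  bounce: vy ← 0.7·3.209 = 2.246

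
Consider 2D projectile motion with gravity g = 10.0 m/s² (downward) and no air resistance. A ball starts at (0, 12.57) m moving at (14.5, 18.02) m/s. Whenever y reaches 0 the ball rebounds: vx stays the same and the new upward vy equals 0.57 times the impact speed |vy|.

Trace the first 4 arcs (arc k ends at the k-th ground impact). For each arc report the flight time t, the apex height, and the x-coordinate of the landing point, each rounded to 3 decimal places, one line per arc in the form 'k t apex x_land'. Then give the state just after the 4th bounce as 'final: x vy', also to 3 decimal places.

1 4.202 28.806 60.933
2 2.736 9.359 100.609
3 1.560 3.041 123.224
4 0.889 0.988 136.115
final: 136.115 2.534

Arc 1: start y=12.570, vy=18.020 → t=4.202, apex=28.806, x_land=60.933, impact vy=-24.003
  bounce: vy ← 0.57·24.003 = 13.681
Arc 2: start y=0.000, vy=13.681 → t=2.736, apex=9.359, x_land=100.609, impact vy=-13.681
  bounce: vy ← 0.57·13.681 = 7.798
Arc 3: start y=0.000, vy=7.798 → t=1.560, apex=3.041, x_land=123.224, impact vy=-7.798
  bounce: vy ← 0.57·7.798 = 4.445
Arc 4: start y=0.000, vy=4.445 → t=0.889, apex=0.988, x_land=136.115, impact vy=-4.445
  bounce: vy ← 0.57·4.445 = 2.534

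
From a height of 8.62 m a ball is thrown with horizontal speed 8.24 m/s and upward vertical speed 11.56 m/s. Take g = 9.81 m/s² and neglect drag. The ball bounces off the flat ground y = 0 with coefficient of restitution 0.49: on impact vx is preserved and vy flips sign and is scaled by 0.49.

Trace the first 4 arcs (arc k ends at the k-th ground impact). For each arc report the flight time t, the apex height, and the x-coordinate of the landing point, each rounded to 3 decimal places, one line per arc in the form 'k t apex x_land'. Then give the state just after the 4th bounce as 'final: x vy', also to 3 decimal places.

1 2.952 15.431 24.325
2 1.738 3.705 38.648
3 0.852 0.890 45.666
4 0.417 0.214 49.105
final: 49.105 1.003

Arc 1: start y=8.620, vy=11.560 → t=2.952, apex=15.431, x_land=24.325, impact vy=-17.400
  bounce: vy ← 0.49·17.400 = 8.526
Arc 2: start y=0.000, vy=8.526 → t=1.738, apex=3.705, x_land=38.648, impact vy=-8.526
  bounce: vy ← 0.49·8.526 = 4.178
Arc 3: start y=0.000, vy=4.178 → t=0.852, apex=0.890, x_land=45.666, impact vy=-4.178
  bounce: vy ← 0.49·4.178 = 2.047
Arc 4: start y=0.000, vy=2.047 → t=0.417, apex=0.214, x_land=49.105, impact vy=-2.047
  bounce: vy ← 0.49·2.047 = 1.003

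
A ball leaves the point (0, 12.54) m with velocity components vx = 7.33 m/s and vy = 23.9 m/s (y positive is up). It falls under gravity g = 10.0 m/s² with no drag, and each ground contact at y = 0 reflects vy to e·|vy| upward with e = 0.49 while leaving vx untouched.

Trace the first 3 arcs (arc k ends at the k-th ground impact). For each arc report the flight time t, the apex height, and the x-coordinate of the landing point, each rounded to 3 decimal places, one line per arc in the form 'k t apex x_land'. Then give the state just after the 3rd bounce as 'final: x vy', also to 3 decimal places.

1 5.257 41.100 38.534
2 2.810 9.868 59.130
3 1.377 2.369 69.221
final: 69.221 3.373

Arc 1: start y=12.540, vy=23.900 → t=5.257, apex=41.100, x_land=38.534, impact vy=-28.671
  bounce: vy ← 0.49·28.671 = 14.049
Arc 2: start y=0.000, vy=14.049 → t=2.810, apex=9.868, x_land=59.130, impact vy=-14.049
  bounce: vy ← 0.49·14.049 = 6.884
Arc 3: start y=0.000, vy=6.884 → t=1.377, apex=2.369, x_land=69.221, impact vy=-6.884
  bounce: vy ← 0.49·6.884 = 3.373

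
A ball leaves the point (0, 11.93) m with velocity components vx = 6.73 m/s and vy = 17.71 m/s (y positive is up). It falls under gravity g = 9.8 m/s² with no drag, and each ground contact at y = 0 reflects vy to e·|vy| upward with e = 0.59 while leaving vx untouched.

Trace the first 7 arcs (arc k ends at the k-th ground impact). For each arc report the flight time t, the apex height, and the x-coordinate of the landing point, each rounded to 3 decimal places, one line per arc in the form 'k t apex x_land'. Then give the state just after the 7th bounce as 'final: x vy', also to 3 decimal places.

Arc 1: start y=11.930, vy=17.710 → t=4.195, apex=27.932, x_land=28.230, impact vy=-23.398
  bounce: vy ← 0.59·23.398 = 13.805
Arc 2: start y=0.000, vy=13.805 → t=2.817, apex=9.723, x_land=47.191, impact vy=-13.805
  bounce: vy ← 0.59·13.805 = 8.145
Arc 3: start y=0.000, vy=8.145 → t=1.662, apex=3.385, x_land=58.378, impact vy=-8.145
  bounce: vy ← 0.59·8.145 = 4.805
Arc 4: start y=0.000, vy=4.805 → t=0.981, apex=1.178, x_land=64.978, impact vy=-4.805
  bounce: vy ← 0.59·4.805 = 2.835
Arc 5: start y=0.000, vy=2.835 → t=0.579, apex=0.410, x_land=68.872, impact vy=-2.835
  bounce: vy ← 0.59·2.835 = 1.673
Arc 6: start y=0.000, vy=1.673 → t=0.341, apex=0.143, x_land=71.170, impact vy=-1.673
  bounce: vy ← 0.59·1.673 = 0.987
Arc 7: start y=0.000, vy=0.987 → t=0.201, apex=0.050, x_land=72.525, impact vy=-0.987
  bounce: vy ← 0.59·0.987 = 0.582

1 4.195 27.932 28.230
2 2.817 9.723 47.191
3 1.662 3.385 58.378
4 0.981 1.178 64.978
5 0.579 0.410 68.872
6 0.341 0.143 71.170
7 0.201 0.050 72.525
final: 72.525 0.582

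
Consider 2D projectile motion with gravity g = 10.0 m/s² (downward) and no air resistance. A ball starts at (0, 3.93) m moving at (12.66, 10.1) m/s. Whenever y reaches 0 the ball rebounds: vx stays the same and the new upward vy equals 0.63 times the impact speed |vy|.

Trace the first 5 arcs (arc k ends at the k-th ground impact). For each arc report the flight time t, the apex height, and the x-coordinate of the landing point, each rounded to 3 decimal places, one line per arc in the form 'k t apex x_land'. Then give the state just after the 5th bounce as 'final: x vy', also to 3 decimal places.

1 2.354 9.030 29.801
2 1.693 3.584 51.238
3 1.067 1.423 64.744
4 0.672 0.565 73.252
5 0.423 0.224 78.613
final: 78.613 1.334

Arc 1: start y=3.930, vy=10.100 → t=2.354, apex=9.030, x_land=29.801, impact vy=-13.439
  bounce: vy ← 0.63·13.439 = 8.467
Arc 2: start y=0.000, vy=8.467 → t=1.693, apex=3.584, x_land=51.238, impact vy=-8.467
  bounce: vy ← 0.63·8.467 = 5.334
Arc 3: start y=0.000, vy=5.334 → t=1.067, apex=1.423, x_land=64.744, impact vy=-5.334
  bounce: vy ← 0.63·5.334 = 3.360
Arc 4: start y=0.000, vy=3.360 → t=0.672, apex=0.565, x_land=73.252, impact vy=-3.360
  bounce: vy ← 0.63·3.360 = 2.117
Arc 5: start y=0.000, vy=2.117 → t=0.423, apex=0.224, x_land=78.613, impact vy=-2.117
  bounce: vy ← 0.63·2.117 = 1.334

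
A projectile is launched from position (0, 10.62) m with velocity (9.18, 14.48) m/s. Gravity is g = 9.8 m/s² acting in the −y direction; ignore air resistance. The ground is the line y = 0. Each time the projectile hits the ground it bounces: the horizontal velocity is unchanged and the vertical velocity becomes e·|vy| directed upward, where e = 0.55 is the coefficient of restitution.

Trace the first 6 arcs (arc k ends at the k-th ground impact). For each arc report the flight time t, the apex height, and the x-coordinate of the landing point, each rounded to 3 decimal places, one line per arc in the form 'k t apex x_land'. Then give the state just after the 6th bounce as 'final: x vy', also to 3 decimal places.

1 3.563 21.317 32.711
2 2.294 6.449 53.774
3 1.262 1.951 65.358
4 0.694 0.590 71.729
5 0.382 0.178 75.234
6 0.210 0.054 77.161
final: 77.161 0.566

Arc 1: start y=10.620, vy=14.480 → t=3.563, apex=21.317, x_land=32.711, impact vy=-20.441
  bounce: vy ← 0.55·20.441 = 11.242
Arc 2: start y=0.000, vy=11.242 → t=2.294, apex=6.449, x_land=53.774, impact vy=-11.242
  bounce: vy ← 0.55·11.242 = 6.183
Arc 3: start y=0.000, vy=6.183 → t=1.262, apex=1.951, x_land=65.358, impact vy=-6.183
  bounce: vy ← 0.55·6.183 = 3.401
Arc 4: start y=0.000, vy=3.401 → t=0.694, apex=0.590, x_land=71.729, impact vy=-3.401
  bounce: vy ← 0.55·3.401 = 1.870
Arc 5: start y=0.000, vy=1.870 → t=0.382, apex=0.178, x_land=75.234, impact vy=-1.870
  bounce: vy ← 0.55·1.870 = 1.029
Arc 6: start y=0.000, vy=1.029 → t=0.210, apex=0.054, x_land=77.161, impact vy=-1.029
  bounce: vy ← 0.55·1.029 = 0.566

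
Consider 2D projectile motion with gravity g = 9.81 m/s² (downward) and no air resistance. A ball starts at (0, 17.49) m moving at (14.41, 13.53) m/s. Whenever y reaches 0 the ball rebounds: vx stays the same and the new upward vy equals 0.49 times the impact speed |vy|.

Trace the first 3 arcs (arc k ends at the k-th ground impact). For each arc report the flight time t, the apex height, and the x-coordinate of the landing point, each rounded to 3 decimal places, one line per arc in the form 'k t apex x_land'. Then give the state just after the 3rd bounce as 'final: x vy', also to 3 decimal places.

Arc 1: start y=17.490, vy=13.530 → t=3.718, apex=26.820, x_land=53.570, impact vy=-22.939
  bounce: vy ← 0.49·22.939 = 11.240
Arc 2: start y=0.000, vy=11.240 → t=2.292, apex=6.440, x_land=86.592, impact vy=-11.240
  bounce: vy ← 0.49·11.240 = 5.508
Arc 3: start y=0.000, vy=5.508 → t=1.123, apex=1.546, x_land=102.773, impact vy=-5.508
  bounce: vy ← 0.49·5.508 = 2.699

1 3.718 26.820 53.570
2 2.292 6.440 86.592
3 1.123 1.546 102.773
final: 102.773 2.699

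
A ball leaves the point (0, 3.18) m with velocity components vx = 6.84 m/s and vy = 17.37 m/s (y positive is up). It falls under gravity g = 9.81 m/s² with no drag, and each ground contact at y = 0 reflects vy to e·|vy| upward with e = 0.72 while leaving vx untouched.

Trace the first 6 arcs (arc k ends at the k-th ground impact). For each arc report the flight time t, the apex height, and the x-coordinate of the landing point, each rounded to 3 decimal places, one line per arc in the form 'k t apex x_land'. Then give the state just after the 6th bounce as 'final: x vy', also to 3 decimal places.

1 3.716 18.558 25.416
2 2.801 9.620 44.574
3 2.017 4.987 58.369
4 1.452 2.585 68.301
5 1.045 1.340 75.451
6 0.753 0.695 80.600
final: 80.600 2.658

Arc 1: start y=3.180, vy=17.370 → t=3.716, apex=18.558, x_land=25.416, impact vy=-19.082
  bounce: vy ← 0.72·19.082 = 13.739
Arc 2: start y=0.000, vy=13.739 → t=2.801, apex=9.620, x_land=44.574, impact vy=-13.739
  bounce: vy ← 0.72·13.739 = 9.892
Arc 3: start y=0.000, vy=9.892 → t=2.017, apex=4.987, x_land=58.369, impact vy=-9.892
  bounce: vy ← 0.72·9.892 = 7.122
Arc 4: start y=0.000, vy=7.122 → t=1.452, apex=2.585, x_land=68.301, impact vy=-7.122
  bounce: vy ← 0.72·7.122 = 5.128
Arc 5: start y=0.000, vy=5.128 → t=1.045, apex=1.340, x_land=75.451, impact vy=-5.128
  bounce: vy ← 0.72·5.128 = 3.692
Arc 6: start y=0.000, vy=3.692 → t=0.753, apex=0.695, x_land=80.600, impact vy=-3.692
  bounce: vy ← 0.72·3.692 = 2.658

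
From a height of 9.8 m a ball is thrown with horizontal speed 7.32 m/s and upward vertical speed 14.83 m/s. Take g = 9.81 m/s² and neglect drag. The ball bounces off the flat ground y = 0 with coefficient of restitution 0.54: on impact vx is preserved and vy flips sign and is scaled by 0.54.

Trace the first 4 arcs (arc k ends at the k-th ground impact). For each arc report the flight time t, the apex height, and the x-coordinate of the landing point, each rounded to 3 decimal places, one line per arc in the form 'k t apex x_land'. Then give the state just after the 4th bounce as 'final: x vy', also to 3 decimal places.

Arc 1: start y=9.800, vy=14.830 → t=3.581, apex=21.009, x_land=26.215, impact vy=-20.303
  bounce: vy ← 0.54·20.303 = 10.964
Arc 2: start y=0.000, vy=10.964 → t=2.235, apex=6.126, x_land=42.577, impact vy=-10.964
  bounce: vy ← 0.54·10.964 = 5.920
Arc 3: start y=0.000, vy=5.920 → t=1.207, apex=1.786, x_land=51.412, impact vy=-5.920
  bounce: vy ← 0.54·5.920 = 3.197
Arc 4: start y=0.000, vy=3.197 → t=0.652, apex=0.521, x_land=56.183, impact vy=-3.197
  bounce: vy ← 0.54·3.197 = 1.726

1 3.581 21.009 26.215
2 2.235 6.126 42.577
3 1.207 1.786 51.412
4 0.652 0.521 56.183
final: 56.183 1.726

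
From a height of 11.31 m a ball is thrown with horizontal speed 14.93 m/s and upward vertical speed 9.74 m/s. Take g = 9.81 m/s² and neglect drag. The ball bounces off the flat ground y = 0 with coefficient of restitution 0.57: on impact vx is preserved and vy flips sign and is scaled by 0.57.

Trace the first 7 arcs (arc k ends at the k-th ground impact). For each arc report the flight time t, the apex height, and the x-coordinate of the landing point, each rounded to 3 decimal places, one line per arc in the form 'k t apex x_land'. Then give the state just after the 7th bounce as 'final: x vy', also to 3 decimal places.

Arc 1: start y=11.310, vy=9.740 → t=2.807, apex=16.145, x_land=41.911, impact vy=-17.798
  bounce: vy ← 0.57·17.798 = 10.145
Arc 2: start y=0.000, vy=10.145 → t=2.068, apex=5.246, x_land=72.790, impact vy=-10.145
  bounce: vy ← 0.57·10.145 = 5.783
Arc 3: start y=0.000, vy=5.783 → t=1.179, apex=1.704, x_land=90.391, impact vy=-5.783
  bounce: vy ← 0.57·5.783 = 3.296
Arc 4: start y=0.000, vy=3.296 → t=0.672, apex=0.554, x_land=100.424, impact vy=-3.296
  bounce: vy ← 0.57·3.296 = 1.879
Arc 5: start y=0.000, vy=1.879 → t=0.383, apex=0.180, x_land=106.142, impact vy=-1.879
  bounce: vy ← 0.57·1.879 = 1.071
Arc 6: start y=0.000, vy=1.071 → t=0.218, apex=0.058, x_land=109.402, impact vy=-1.071
  bounce: vy ← 0.57·1.071 = 0.610
Arc 7: start y=0.000, vy=0.610 → t=0.124, apex=0.019, x_land=111.260, impact vy=-0.610
  bounce: vy ← 0.57·0.610 = 0.348

1 2.807 16.145 41.911
2 2.068 5.246 72.790
3 1.179 1.704 90.391
4 0.672 0.554 100.424
5 0.383 0.180 106.142
6 0.218 0.058 109.402
7 0.124 0.019 111.260
final: 111.260 0.348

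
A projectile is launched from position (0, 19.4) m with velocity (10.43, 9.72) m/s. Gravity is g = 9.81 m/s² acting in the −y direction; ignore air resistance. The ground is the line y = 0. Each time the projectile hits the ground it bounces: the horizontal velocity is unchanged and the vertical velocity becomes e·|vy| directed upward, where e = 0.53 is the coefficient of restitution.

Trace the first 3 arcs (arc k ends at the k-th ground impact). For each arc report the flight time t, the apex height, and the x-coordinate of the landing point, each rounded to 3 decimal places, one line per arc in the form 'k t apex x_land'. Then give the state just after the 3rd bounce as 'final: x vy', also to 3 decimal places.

Arc 1: start y=19.400, vy=9.720 → t=3.213, apex=24.215, x_land=33.509, impact vy=-21.797
  bounce: vy ← 0.53·21.797 = 11.552
Arc 2: start y=0.000, vy=11.552 → t=2.355, apex=6.802, x_land=58.074, impact vy=-11.552
  bounce: vy ← 0.53·11.552 = 6.123
Arc 3: start y=0.000, vy=6.123 → t=1.248, apex=1.911, x_land=71.093, impact vy=-6.123
  bounce: vy ← 0.53·6.123 = 3.245

1 3.213 24.215 33.509
2 2.355 6.802 58.074
3 1.248 1.911 71.093
final: 71.093 3.245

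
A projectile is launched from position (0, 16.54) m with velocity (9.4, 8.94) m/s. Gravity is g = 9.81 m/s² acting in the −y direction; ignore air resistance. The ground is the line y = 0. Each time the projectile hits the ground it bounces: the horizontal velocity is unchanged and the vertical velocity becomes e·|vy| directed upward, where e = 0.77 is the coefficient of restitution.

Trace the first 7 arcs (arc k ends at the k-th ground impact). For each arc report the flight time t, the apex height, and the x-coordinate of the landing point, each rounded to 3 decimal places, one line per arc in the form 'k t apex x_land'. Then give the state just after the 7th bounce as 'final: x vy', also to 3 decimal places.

Arc 1: start y=16.540, vy=8.940 → t=2.961, apex=20.614, x_land=27.837, impact vy=-20.111
  bounce: vy ← 0.77·20.111 = 15.485
Arc 2: start y=0.000, vy=15.485 → t=3.157, apex=12.222, x_land=57.513, impact vy=-15.485
  bounce: vy ← 0.77·15.485 = 11.924
Arc 3: start y=0.000, vy=11.924 → t=2.431, apex=7.246, x_land=80.363, impact vy=-11.924
  bounce: vy ← 0.77·11.924 = 9.181
Arc 4: start y=0.000, vy=9.181 → t=1.872, apex=4.296, x_land=97.958, impact vy=-9.181
  bounce: vy ← 0.77·9.181 = 7.070
Arc 5: start y=0.000, vy=7.070 → t=1.441, apex=2.547, x_land=111.506, impact vy=-7.070
  bounce: vy ← 0.77·7.070 = 5.444
Arc 6: start y=0.000, vy=5.444 → t=1.110, apex=1.510, x_land=121.938, impact vy=-5.444
  bounce: vy ← 0.77·5.444 = 4.192
Arc 7: start y=0.000, vy=4.192 → t=0.855, apex=0.895, x_land=129.971, impact vy=-4.192
  bounce: vy ← 0.77·4.192 = 3.227

1 2.961 20.614 27.837
2 3.157 12.222 57.513
3 2.431 7.246 80.363
4 1.872 4.296 97.958
5 1.441 2.547 111.506
6 1.110 1.510 121.938
7 0.855 0.895 129.971
final: 129.971 3.227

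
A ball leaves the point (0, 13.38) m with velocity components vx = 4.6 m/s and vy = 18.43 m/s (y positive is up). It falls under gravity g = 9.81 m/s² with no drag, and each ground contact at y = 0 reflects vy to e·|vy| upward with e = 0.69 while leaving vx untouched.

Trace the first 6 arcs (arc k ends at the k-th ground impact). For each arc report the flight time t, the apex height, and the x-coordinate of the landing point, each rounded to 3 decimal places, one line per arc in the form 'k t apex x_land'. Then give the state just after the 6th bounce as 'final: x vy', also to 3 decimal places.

Arc 1: start y=13.380, vy=18.430 → t=4.380, apex=30.692, x_land=20.149, impact vy=-24.539
  bounce: vy ← 0.69·24.539 = 16.932
Arc 2: start y=0.000, vy=16.932 → t=3.452, apex=14.613, x_land=36.028, impact vy=-16.932
  bounce: vy ← 0.69·16.932 = 11.683
Arc 3: start y=0.000, vy=11.683 → t=2.382, apex=6.957, x_land=46.985, impact vy=-11.683
  bounce: vy ← 0.69·11.683 = 8.061
Arc 4: start y=0.000, vy=8.061 → t=1.644, apex=3.312, x_land=54.545, impact vy=-8.061
  bounce: vy ← 0.69·8.061 = 5.562
Arc 5: start y=0.000, vy=5.562 → t=1.134, apex=1.577, x_land=59.761, impact vy=-5.562
  bounce: vy ← 0.69·5.562 = 3.838
Arc 6: start y=0.000, vy=3.838 → t=0.782, apex=0.751, x_land=63.361, impact vy=-3.838
  bounce: vy ← 0.69·3.838 = 2.648

1 4.380 30.692 20.149
2 3.452 14.613 36.028
3 2.382 6.957 46.985
4 1.644 3.312 54.545
5 1.134 1.577 59.761
6 0.782 0.751 63.361
final: 63.361 2.648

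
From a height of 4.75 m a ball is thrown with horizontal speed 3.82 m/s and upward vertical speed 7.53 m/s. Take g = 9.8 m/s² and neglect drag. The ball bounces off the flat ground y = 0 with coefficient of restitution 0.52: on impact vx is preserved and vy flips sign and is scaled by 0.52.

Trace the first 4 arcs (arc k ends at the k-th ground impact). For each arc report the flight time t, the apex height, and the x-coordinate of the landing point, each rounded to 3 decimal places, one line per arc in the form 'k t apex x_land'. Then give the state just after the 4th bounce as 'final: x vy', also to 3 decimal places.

Arc 1: start y=4.750, vy=7.530 → t=2.017, apex=7.643, x_land=7.706, impact vy=-12.239
  bounce: vy ← 0.52·12.239 = 6.364
Arc 2: start y=0.000, vy=6.364 → t=1.299, apex=2.067, x_land=12.668, impact vy=-6.364
  bounce: vy ← 0.52·6.364 = 3.310
Arc 3: start y=0.000, vy=3.310 → t=0.675, apex=0.559, x_land=15.248, impact vy=-3.310
  bounce: vy ← 0.52·3.310 = 1.721
Arc 4: start y=0.000, vy=1.721 → t=0.351, apex=0.151, x_land=16.589, impact vy=-1.721
  bounce: vy ← 0.52·1.721 = 0.895

1 2.017 7.643 7.706
2 1.299 2.067 12.668
3 0.675 0.559 15.248
4 0.351 0.151 16.589
final: 16.589 0.895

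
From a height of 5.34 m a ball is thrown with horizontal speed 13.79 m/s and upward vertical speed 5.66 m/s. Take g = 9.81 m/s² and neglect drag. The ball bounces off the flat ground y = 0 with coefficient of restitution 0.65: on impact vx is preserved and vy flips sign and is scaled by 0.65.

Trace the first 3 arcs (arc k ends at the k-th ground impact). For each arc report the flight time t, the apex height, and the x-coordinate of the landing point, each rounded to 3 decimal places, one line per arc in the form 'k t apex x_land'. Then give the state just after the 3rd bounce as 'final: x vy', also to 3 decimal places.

Arc 1: start y=5.340, vy=5.660 → t=1.769, apex=6.973, x_land=24.398, impact vy=-11.696
  bounce: vy ← 0.65·11.696 = 7.603
Arc 2: start y=0.000, vy=7.603 → t=1.550, apex=2.946, x_land=45.772, impact vy=-7.603
  bounce: vy ← 0.65·7.603 = 4.942
Arc 3: start y=0.000, vy=4.942 → t=1.007, apex=1.245, x_land=59.666, impact vy=-4.942
  bounce: vy ← 0.65·4.942 = 3.212

1 1.769 6.973 24.398
2 1.550 2.946 45.772
3 1.007 1.245 59.666
final: 59.666 3.212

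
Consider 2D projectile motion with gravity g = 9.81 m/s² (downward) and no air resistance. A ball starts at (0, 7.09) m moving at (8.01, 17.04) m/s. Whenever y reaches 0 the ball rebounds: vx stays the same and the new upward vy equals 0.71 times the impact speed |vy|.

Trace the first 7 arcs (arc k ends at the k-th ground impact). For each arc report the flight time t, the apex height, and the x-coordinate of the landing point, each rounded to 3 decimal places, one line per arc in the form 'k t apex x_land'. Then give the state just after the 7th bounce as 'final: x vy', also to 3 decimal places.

1 3.850 21.889 30.834
2 3.000 11.034 54.862
3 2.130 5.562 71.922
4 1.512 2.804 84.035
5 1.074 1.414 92.635
6 0.762 0.713 98.741
7 0.541 0.359 103.076
final: 103.076 1.885

Arc 1: start y=7.090, vy=17.040 → t=3.850, apex=21.889, x_land=30.834, impact vy=-20.724
  bounce: vy ← 0.71·20.724 = 14.714
Arc 2: start y=0.000, vy=14.714 → t=3.000, apex=11.034, x_land=54.862, impact vy=-14.714
  bounce: vy ← 0.71·14.714 = 10.447
Arc 3: start y=0.000, vy=10.447 → t=2.130, apex=5.562, x_land=71.922, impact vy=-10.447
  bounce: vy ← 0.71·10.447 = 7.417
Arc 4: start y=0.000, vy=7.417 → t=1.512, apex=2.804, x_land=84.035, impact vy=-7.417
  bounce: vy ← 0.71·7.417 = 5.266
Arc 5: start y=0.000, vy=5.266 → t=1.074, apex=1.414, x_land=92.635, impact vy=-5.266
  bounce: vy ← 0.71·5.266 = 3.739
Arc 6: start y=0.000, vy=3.739 → t=0.762, apex=0.713, x_land=98.741, impact vy=-3.739
  bounce: vy ← 0.71·3.739 = 2.655
Arc 7: start y=0.000, vy=2.655 → t=0.541, apex=0.359, x_land=103.076, impact vy=-2.655
  bounce: vy ← 0.71·2.655 = 1.885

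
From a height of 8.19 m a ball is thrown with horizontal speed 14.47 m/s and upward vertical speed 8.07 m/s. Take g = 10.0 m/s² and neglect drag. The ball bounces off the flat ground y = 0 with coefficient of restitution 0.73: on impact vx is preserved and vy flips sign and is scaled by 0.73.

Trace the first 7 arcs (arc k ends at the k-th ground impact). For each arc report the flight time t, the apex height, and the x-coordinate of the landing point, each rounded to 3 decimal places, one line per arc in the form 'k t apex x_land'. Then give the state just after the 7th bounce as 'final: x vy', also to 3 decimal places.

Arc 1: start y=8.190, vy=8.070 → t=2.320, apex=11.446, x_land=33.571, impact vy=-15.130
  bounce: vy ← 0.73·15.130 = 11.045
Arc 2: start y=0.000, vy=11.045 → t=2.209, apex=6.100, x_land=65.535, impact vy=-11.045
  bounce: vy ← 0.73·11.045 = 8.063
Arc 3: start y=0.000, vy=8.063 → t=1.613, apex=3.251, x_land=88.869, impact vy=-8.063
  bounce: vy ← 0.73·8.063 = 5.886
Arc 4: start y=0.000, vy=5.886 → t=1.177, apex=1.732, x_land=105.903, impact vy=-5.886
  bounce: vy ← 0.73·5.886 = 4.297
Arc 5: start y=0.000, vy=4.297 → t=0.859, apex=0.923, x_land=118.338, impact vy=-4.297
  bounce: vy ← 0.73·4.297 = 3.137
Arc 6: start y=0.000, vy=3.137 → t=0.627, apex=0.492, x_land=127.415, impact vy=-3.137
  bounce: vy ← 0.73·3.137 = 2.290
Arc 7: start y=0.000, vy=2.290 → t=0.458, apex=0.262, x_land=134.042, impact vy=-2.290
  bounce: vy ← 0.73·2.290 = 1.672

1 2.320 11.446 33.571
2 2.209 6.100 65.535
3 1.613 3.251 88.869
4 1.177 1.732 105.903
5 0.859 0.923 118.338
6 0.627 0.492 127.415
7 0.458 0.262 134.042
final: 134.042 1.672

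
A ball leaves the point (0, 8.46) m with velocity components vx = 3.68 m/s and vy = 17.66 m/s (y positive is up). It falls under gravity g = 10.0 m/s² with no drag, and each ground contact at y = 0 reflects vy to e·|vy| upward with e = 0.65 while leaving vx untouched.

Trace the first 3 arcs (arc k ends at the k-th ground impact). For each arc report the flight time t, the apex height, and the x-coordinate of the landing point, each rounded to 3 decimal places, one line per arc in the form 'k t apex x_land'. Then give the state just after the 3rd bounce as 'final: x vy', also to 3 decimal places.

1 3.959 24.054 14.570
2 2.851 10.163 25.063
3 1.853 4.294 31.884
final: 31.884 6.023

Arc 1: start y=8.460, vy=17.660 → t=3.959, apex=24.054, x_land=14.570, impact vy=-21.933
  bounce: vy ← 0.65·21.933 = 14.257
Arc 2: start y=0.000, vy=14.257 → t=2.851, apex=10.163, x_land=25.063, impact vy=-14.257
  bounce: vy ← 0.65·14.257 = 9.267
Arc 3: start y=0.000, vy=9.267 → t=1.853, apex=4.294, x_land=31.884, impact vy=-9.267
  bounce: vy ← 0.65·9.267 = 6.023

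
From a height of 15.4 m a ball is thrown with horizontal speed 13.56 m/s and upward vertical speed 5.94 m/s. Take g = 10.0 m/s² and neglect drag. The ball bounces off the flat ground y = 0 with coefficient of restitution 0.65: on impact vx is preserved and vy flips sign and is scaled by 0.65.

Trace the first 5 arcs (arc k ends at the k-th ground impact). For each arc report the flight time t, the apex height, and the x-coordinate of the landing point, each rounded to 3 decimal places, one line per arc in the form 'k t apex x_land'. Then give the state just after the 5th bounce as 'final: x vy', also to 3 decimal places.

Arc 1: start y=15.400, vy=5.940 → t=2.447, apex=17.164, x_land=33.178, impact vy=-18.528
  bounce: vy ← 0.65·18.528 = 12.043
Arc 2: start y=0.000, vy=12.043 → t=2.409, apex=7.252, x_land=65.839, impact vy=-12.043
  bounce: vy ← 0.65·12.043 = 7.828
Arc 3: start y=0.000, vy=7.828 → t=1.566, apex=3.064, x_land=87.069, impact vy=-7.828
  bounce: vy ← 0.65·7.828 = 5.088
Arc 4: start y=0.000, vy=5.088 → t=1.018, apex=1.295, x_land=100.868, impact vy=-5.088
  bounce: vy ← 0.65·5.088 = 3.307
Arc 5: start y=0.000, vy=3.307 → t=0.661, apex=0.547, x_land=109.838, impact vy=-3.307
  bounce: vy ← 0.65·3.307 = 2.150

1 2.447 17.164 33.178
2 2.409 7.252 65.839
3 1.566 3.064 87.069
4 1.018 1.295 100.868
5 0.661 0.547 109.838
final: 109.838 2.150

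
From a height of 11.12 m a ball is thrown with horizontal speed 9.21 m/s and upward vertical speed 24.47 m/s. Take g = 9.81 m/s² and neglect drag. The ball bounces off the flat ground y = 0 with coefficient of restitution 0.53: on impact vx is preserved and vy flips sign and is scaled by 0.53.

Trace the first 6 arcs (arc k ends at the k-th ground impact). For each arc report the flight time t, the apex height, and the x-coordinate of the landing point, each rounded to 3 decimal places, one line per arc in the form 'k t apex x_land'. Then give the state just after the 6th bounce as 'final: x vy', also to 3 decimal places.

1 5.408 41.639 49.808
2 3.088 11.696 78.252
3 1.637 3.286 93.327
4 0.868 0.923 101.317
5 0.460 0.259 105.552
6 0.244 0.073 107.797
final: 107.797 0.634

Arc 1: start y=11.120, vy=24.470 → t=5.408, apex=41.639, x_land=49.808, impact vy=-28.582
  bounce: vy ← 0.53·28.582 = 15.149
Arc 2: start y=0.000, vy=15.149 → t=3.088, apex=11.696, x_land=78.252, impact vy=-15.149
  bounce: vy ← 0.53·15.149 = 8.029
Arc 3: start y=0.000, vy=8.029 → t=1.637, apex=3.286, x_land=93.327, impact vy=-8.029
  bounce: vy ← 0.53·8.029 = 4.255
Arc 4: start y=0.000, vy=4.255 → t=0.868, apex=0.923, x_land=101.317, impact vy=-4.255
  bounce: vy ← 0.53·4.255 = 2.255
Arc 5: start y=0.000, vy=2.255 → t=0.460, apex=0.259, x_land=105.552, impact vy=-2.255
  bounce: vy ← 0.53·2.255 = 1.195
Arc 6: start y=0.000, vy=1.195 → t=0.244, apex=0.073, x_land=107.797, impact vy=-1.195
  bounce: vy ← 0.53·1.195 = 0.634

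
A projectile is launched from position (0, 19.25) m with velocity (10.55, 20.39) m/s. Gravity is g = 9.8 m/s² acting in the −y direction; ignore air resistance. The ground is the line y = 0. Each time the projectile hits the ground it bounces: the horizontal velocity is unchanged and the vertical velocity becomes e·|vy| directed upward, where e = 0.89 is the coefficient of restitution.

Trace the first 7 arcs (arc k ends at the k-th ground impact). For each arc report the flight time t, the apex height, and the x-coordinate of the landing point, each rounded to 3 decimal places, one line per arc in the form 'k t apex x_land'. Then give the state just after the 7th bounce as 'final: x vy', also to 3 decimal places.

Arc 1: start y=19.250, vy=20.390 → t=4.954, apex=40.462, x_land=52.267, impact vy=-28.161
  bounce: vy ← 0.89·28.161 = 25.063
Arc 2: start y=0.000, vy=25.063 → t=5.115, apex=32.050, x_land=106.230, impact vy=-25.063
  bounce: vy ← 0.89·25.063 = 22.306
Arc 3: start y=0.000, vy=22.306 → t=4.552, apex=25.387, x_land=154.257, impact vy=-22.306
  bounce: vy ← 0.89·22.306 = 19.853
Arc 4: start y=0.000, vy=19.853 → t=4.052, apex=20.109, x_land=197.001, impact vy=-19.853
  bounce: vy ← 0.89·19.853 = 17.669
Arc 5: start y=0.000, vy=17.669 → t=3.606, apex=15.928, x_land=235.044, impact vy=-17.669
  bounce: vy ← 0.89·17.669 = 15.725
Arc 6: start y=0.000, vy=15.725 → t=3.209, apex=12.617, x_land=268.901, impact vy=-15.725
  bounce: vy ← 0.89·15.725 = 13.996
Arc 7: start y=0.000, vy=13.996 → t=2.856, apex=9.994, x_land=299.035, impact vy=-13.996
  bounce: vy ← 0.89·13.996 = 12.456

1 4.954 40.462 52.267
2 5.115 32.050 106.230
3 4.552 25.387 154.257
4 4.052 20.109 197.001
5 3.606 15.928 235.044
6 3.209 12.617 268.901
7 2.856 9.994 299.035
final: 299.035 12.456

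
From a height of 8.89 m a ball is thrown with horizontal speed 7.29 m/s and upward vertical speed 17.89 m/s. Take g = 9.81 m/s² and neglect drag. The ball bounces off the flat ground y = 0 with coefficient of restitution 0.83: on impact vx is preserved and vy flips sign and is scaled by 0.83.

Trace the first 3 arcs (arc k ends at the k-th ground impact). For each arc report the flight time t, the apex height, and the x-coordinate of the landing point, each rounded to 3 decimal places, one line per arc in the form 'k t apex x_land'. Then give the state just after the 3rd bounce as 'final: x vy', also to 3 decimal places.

Arc 1: start y=8.890, vy=17.890 → t=4.090, apex=25.203, x_land=29.819, impact vy=-22.237
  bounce: vy ← 0.83·22.237 = 18.457
Arc 2: start y=0.000, vy=18.457 → t=3.763, apex=17.362, x_land=57.250, impact vy=-18.457
  bounce: vy ← 0.83·18.457 = 15.319
Arc 3: start y=0.000, vy=15.319 → t=3.123, apex=11.961, x_land=80.017, impact vy=-15.319
  bounce: vy ← 0.83·15.319 = 12.715

1 4.090 25.203 29.819
2 3.763 17.362 57.250
3 3.123 11.961 80.017
final: 80.017 12.715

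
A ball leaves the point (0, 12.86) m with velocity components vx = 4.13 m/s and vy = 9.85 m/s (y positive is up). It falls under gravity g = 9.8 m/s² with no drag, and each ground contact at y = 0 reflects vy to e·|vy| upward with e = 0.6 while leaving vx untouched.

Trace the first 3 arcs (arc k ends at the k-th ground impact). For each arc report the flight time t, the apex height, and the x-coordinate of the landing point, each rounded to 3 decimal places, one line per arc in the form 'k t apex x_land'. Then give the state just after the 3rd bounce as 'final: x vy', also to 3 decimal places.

Arc 1: start y=12.860, vy=9.850 → t=2.912, apex=17.810, x_land=12.025, impact vy=-18.684
  bounce: vy ← 0.6·18.684 = 11.210
Arc 2: start y=0.000, vy=11.210 → t=2.288, apex=6.412, x_land=21.473, impact vy=-11.210
  bounce: vy ← 0.6·11.210 = 6.726
Arc 3: start y=0.000, vy=6.726 → t=1.373, apex=2.308, x_land=27.143, impact vy=-6.726
  bounce: vy ← 0.6·6.726 = 4.036

1 2.912 17.810 12.025
2 2.288 6.412 21.473
3 1.373 2.308 27.143
final: 27.143 4.036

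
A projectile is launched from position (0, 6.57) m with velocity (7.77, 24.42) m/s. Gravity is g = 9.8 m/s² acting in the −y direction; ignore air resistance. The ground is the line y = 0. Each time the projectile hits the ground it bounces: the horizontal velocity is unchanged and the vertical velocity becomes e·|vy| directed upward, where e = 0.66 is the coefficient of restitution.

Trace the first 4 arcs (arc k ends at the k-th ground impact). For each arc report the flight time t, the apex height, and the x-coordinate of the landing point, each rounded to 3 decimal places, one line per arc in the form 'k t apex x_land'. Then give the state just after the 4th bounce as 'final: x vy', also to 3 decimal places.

1 5.240 36.995 40.711
2 3.627 16.115 68.893
3 2.394 7.020 87.493
4 1.580 3.058 99.769
final: 99.769 5.109

Arc 1: start y=6.570, vy=24.420 → t=5.240, apex=36.995, x_land=40.711, impact vy=-26.928
  bounce: vy ← 0.66·26.928 = 17.772
Arc 2: start y=0.000, vy=17.772 → t=3.627, apex=16.115, x_land=68.893, impact vy=-17.772
  bounce: vy ← 0.66·17.772 = 11.730
Arc 3: start y=0.000, vy=11.730 → t=2.394, apex=7.020, x_land=87.493, impact vy=-11.730
  bounce: vy ← 0.66·11.730 = 7.742
Arc 4: start y=0.000, vy=7.742 → t=1.580, apex=3.058, x_land=99.769, impact vy=-7.742
  bounce: vy ← 0.66·7.742 = 5.109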